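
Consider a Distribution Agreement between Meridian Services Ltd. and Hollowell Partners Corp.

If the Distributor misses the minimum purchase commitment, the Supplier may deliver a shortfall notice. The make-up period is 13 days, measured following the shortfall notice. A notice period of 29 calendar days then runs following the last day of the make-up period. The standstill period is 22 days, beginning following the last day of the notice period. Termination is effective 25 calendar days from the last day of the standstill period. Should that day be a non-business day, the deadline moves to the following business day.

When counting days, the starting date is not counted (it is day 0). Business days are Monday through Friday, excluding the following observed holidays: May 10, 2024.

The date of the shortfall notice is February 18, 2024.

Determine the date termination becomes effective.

May 17, 2024

Adding 13 calendar days to February 18, 2024 gives March 2, 2024, which is the last day of the make-up period.
The last day of the notice period: 29 calendar days after March 2, 2024 is March 31, 2024.
The last day of the standstill period: March 31, 2024 + 22 days = April 22, 2024.
The date termination becomes effective: 25 calendar days after April 22, 2024 is May 17, 2024. May 17, 2024 is a Friday and is not a listed holiday, so no roll-forward applies.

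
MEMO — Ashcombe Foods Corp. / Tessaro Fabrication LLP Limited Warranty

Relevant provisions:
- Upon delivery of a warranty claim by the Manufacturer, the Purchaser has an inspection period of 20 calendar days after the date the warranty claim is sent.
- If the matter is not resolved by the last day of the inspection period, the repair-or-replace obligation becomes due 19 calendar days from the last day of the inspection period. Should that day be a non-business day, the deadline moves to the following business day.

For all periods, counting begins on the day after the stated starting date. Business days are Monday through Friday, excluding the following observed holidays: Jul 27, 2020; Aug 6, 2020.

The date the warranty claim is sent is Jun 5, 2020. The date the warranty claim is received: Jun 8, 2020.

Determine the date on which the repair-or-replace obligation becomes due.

Jul 14, 2020

The last day of the inspection period: Jun 5, 2020 + 20 days = Jun 25, 2020.
Adding 19 calendar days to Jun 25, 2020 gives Jul 14, 2020, which is the date on which the repair-or-replace obligation becomes due. Jul 14, 2020 is a Tuesday and is not a listed holiday, so no roll-forward applies.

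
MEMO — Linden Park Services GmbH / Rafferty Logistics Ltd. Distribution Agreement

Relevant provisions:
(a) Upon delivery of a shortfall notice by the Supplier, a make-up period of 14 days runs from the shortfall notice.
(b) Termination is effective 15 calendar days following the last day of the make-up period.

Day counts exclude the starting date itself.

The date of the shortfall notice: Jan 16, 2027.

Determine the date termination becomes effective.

Feb 14, 2027

The last day of the make-up period: Jan 16, 2027 + 14 days = Jan 30, 2027.
The date termination becomes effective: Jan 30, 2027 + 15 days = Feb 14, 2027.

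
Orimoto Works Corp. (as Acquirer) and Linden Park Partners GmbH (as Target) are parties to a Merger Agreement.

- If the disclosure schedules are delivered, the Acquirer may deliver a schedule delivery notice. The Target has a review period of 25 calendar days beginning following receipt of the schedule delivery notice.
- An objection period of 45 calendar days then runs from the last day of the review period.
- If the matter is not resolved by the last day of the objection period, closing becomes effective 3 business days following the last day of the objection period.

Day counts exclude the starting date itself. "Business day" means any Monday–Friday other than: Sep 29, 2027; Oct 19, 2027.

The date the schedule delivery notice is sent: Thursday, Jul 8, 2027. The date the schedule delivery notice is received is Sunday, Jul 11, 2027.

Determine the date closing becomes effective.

The last day of the review period: 25 calendar days after Jul 11, 2027 is Aug 5, 2027.
The last day of the objection period: Aug 5, 2027 + 45 days = Sep 19, 2027.
The date closing becomes effective: 3 business days after Sunday, Sep 19, 2027, skipping weekends — Sep 20, Sep 21, Sep 22 — lands on Wednesday, Sep 22, 2027.

Sep 22, 2027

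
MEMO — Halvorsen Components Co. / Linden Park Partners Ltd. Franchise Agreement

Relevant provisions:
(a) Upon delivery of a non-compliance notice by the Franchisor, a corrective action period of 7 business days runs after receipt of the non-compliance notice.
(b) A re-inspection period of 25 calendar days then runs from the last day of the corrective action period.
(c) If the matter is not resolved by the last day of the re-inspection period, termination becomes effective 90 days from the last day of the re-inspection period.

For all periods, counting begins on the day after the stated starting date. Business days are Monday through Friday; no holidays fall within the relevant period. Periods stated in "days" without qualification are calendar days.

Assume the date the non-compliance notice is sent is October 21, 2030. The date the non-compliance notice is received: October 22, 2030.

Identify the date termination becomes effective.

The last day of the corrective action period: counting 7 business days from Tuesday, October 22, 2030 (Oct 23, Oct 24, Oct 25, Oct 28, Oct 29, Oct 30, Oct 31, skipping weekends) reaches Thursday, October 31, 2030.
The last day of the re-inspection period: 25 calendar days after October 31, 2030 is November 25, 2030.
Adding 90 calendar days to November 25, 2030 gives February 23, 2031, which is the date termination becomes effective.

February 23, 2031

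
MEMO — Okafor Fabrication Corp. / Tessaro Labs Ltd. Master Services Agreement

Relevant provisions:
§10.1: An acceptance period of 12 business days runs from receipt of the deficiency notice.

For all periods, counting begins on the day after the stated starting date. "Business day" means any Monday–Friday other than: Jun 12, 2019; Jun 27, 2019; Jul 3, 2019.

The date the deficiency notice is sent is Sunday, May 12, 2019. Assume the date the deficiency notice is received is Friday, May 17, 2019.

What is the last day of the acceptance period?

The last day of the acceptance period: counting 12 business days from Friday, May 17, 2019 (May 20, May 21, May 22, May 23, …, May 31, Jun 3, Jun 4, skipping weekends) reaches Tuesday, Jun 4, 2019.

Jun 4, 2019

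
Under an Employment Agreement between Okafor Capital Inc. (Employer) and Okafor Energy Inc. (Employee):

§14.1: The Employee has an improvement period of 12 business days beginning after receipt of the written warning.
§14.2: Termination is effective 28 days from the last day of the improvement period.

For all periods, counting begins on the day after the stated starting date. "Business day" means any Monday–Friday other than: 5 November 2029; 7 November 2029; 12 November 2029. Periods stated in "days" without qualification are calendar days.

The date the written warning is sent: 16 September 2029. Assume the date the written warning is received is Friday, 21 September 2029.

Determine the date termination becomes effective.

6 November 2029

The last day of the improvement period: counting 12 business days from Friday, 21 September 2029 (Sep 24, Sep 25, Sep 26, Sep 27, …, Oct 5, Oct 8, Oct 9, skipping weekends) reaches Tuesday, 9 October 2029.
Adding 28 calendar days to 9 October 2029 gives 6 November 2029, which is the date termination becomes effective.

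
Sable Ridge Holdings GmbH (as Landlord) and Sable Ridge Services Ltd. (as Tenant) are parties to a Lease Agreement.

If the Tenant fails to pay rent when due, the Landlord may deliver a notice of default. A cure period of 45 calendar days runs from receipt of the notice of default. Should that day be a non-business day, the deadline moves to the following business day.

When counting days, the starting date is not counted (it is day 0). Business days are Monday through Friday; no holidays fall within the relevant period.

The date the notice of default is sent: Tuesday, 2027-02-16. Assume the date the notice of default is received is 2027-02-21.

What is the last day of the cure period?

2027-04-07

Adding 45 calendar days to 2027-02-21 gives 2027-04-07, which is the last day of the cure period. 2027-04-07 is a Wednesday, so no roll-forward applies.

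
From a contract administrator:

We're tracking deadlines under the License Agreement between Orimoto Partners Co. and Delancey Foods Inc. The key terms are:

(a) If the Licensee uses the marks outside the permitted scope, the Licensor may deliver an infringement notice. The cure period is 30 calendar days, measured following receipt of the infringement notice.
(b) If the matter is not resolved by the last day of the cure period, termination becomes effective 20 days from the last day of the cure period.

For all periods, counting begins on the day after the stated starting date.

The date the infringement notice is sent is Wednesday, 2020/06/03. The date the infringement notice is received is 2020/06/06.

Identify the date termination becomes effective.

2020/07/26

The last day of the cure period: 2020/06/06 + 30 days = 2020/07/06.
The date termination becomes effective: 2020/07/06 + 20 days = 2020/07/26.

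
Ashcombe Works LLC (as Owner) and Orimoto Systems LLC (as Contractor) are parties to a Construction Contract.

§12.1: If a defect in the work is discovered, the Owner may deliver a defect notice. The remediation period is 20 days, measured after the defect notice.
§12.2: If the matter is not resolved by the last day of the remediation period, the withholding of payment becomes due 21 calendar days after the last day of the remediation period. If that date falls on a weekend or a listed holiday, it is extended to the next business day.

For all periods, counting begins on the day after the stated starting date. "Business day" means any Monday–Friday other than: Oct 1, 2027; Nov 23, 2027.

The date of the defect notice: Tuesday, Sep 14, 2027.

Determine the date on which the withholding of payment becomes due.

The last day of the remediation period: 20 calendar days after Sep 14, 2027 is Oct 4, 2027.
Adding 21 calendar days to Oct 4, 2027 gives Oct 25, 2027, which is the date on which the withholding of payment becomes due. Oct 25, 2027 is a Monday and is not a listed holiday, so no roll-forward applies.

Oct 25, 2027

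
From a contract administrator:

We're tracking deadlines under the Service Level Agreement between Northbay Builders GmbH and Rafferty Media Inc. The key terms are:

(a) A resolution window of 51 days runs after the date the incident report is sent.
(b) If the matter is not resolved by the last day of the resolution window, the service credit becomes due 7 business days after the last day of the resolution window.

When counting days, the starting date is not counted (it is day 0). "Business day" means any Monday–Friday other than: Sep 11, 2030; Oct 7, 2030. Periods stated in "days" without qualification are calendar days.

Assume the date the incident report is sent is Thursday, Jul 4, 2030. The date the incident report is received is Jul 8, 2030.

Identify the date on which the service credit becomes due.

Sep 3, 2030

The last day of the resolution window: 51 calendar days after Jul 4, 2030 is Aug 24, 2030.
The date on which the service credit becomes due: 7 business days after Saturday, Aug 24, 2030, skipping weekends — Aug 26, Aug 27, Aug 28, Aug 29, Aug 30, Sep 2, Sep 3 — lands on Tuesday, Sep 3, 2030.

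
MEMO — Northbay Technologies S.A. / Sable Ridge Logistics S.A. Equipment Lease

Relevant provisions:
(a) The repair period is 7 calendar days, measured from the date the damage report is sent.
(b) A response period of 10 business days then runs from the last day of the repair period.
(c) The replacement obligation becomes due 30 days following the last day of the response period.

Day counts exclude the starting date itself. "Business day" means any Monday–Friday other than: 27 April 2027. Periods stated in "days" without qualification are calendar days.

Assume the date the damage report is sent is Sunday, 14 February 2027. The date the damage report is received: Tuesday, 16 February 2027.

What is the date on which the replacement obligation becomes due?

4 April 2027

The last day of the repair period: 14 February 2027 + 7 days = 21 February 2027.
From Sunday, 21 February 2027, 10 business days (Feb 22, Feb 23, Feb 24, Feb 25, Feb 26, Mar 1, Mar 2, Mar 3, Mar 4, Mar 5, skipping weekends) brings us to Friday, 5 March 2027, which is the last day of the response period.
The date on which the replacement obligation becomes due: 30 calendar days after 5 March 2027 is 4 April 2027.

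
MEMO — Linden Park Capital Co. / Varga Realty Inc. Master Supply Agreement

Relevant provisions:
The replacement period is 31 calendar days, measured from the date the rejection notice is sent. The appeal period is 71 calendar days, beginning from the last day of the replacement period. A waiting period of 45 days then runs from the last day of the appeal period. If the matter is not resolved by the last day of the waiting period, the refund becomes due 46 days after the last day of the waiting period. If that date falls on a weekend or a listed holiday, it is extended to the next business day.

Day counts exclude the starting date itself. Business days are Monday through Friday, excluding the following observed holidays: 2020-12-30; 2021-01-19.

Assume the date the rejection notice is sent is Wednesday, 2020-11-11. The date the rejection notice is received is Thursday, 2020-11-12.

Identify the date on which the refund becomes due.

2021-05-24

The last day of the replacement period: 31 calendar days after 2020-11-11 is 2020-12-12.
Adding 71 calendar days to 2020-12-12 gives 2021-02-21, which is the last day of the appeal period.
The last day of the waiting period: 45 calendar days after 2021-02-21 is 2021-04-07.
The date on which the refund becomes due: 2021-04-07 + 46 days = 2021-05-23. That falls on a Sunday, so it rolls to the next business day, Monday, 2021-05-24.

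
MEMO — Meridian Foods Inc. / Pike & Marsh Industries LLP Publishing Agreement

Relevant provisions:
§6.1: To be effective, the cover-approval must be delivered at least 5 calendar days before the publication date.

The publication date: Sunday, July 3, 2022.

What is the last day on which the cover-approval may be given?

July 3, 2022 minus 5 days is June 28, 2022.

June 28, 2022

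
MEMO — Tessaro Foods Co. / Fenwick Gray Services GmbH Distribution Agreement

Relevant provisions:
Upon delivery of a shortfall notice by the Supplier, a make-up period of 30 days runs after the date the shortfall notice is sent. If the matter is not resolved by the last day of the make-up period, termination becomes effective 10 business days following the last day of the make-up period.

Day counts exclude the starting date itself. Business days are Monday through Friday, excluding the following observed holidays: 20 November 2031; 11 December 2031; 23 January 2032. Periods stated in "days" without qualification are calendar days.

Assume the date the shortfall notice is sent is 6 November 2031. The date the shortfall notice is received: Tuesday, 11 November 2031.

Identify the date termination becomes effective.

The last day of the make-up period: 30 calendar days after 6 November 2031 is 6 December 2031.
The date termination becomes effective: 10 business days after Saturday, 6 December 2031, skipping weekends and the listed holiday on Dec 11 — Dec 8, Dec 9, Dec 10, Dec 12, Dec 15, Dec 16, Dec 17, Dec 18, Dec 19, Dec 22 — lands on Monday, 22 December 2031.

22 December 2031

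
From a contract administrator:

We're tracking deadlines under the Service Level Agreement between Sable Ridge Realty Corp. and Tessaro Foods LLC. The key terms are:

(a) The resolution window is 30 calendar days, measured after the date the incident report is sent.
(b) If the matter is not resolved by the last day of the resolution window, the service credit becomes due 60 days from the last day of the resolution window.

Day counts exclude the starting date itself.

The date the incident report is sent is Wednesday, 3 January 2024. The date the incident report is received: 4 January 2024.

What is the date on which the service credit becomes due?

2 April 2024

The last day of the resolution window: 30 calendar days after 3 January 2024 is 2 February 2024.
The date on which the service credit becomes due: 2 February 2024 + 60 days = 2 April 2024.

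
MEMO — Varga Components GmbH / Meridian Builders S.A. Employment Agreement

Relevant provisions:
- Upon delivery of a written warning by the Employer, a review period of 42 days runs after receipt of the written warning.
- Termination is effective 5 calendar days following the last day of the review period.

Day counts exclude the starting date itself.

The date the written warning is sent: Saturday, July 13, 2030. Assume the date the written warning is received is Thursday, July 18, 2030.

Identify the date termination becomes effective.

September 3, 2030

The last day of the review period: 42 calendar days after July 18, 2030 is August 29, 2030.
The date termination becomes effective: August 29, 2030 + 5 days = September 3, 2030.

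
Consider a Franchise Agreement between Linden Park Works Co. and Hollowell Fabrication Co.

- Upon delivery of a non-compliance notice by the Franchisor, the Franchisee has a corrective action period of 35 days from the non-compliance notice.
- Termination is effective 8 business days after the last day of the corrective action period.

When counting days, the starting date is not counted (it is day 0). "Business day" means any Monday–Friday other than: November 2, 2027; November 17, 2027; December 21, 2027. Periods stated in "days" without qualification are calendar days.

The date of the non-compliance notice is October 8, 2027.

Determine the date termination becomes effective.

The last day of the corrective action period: 35 calendar days after October 8, 2027 is November 12, 2027.
From Friday, November 12, 2027, 8 business days (Nov 15, Nov 16, Nov 18, Nov 19, Nov 22, Nov 23, Nov 24, Nov 25, skipping weekends and the listed holiday on Nov 17) brings us to Thursday, November 25, 2027, which is the date termination becomes effective.

November 25, 2027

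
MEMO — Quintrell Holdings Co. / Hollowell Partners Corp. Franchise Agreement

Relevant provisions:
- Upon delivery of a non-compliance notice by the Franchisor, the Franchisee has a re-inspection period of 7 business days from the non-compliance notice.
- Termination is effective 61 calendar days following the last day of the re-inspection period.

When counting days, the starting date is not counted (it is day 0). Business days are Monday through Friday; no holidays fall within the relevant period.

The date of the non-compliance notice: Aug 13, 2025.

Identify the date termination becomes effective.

Oct 22, 2025

The last day of the re-inspection period: counting 7 business days from Wednesday, Aug 13, 2025 (Aug 14, Aug 15, Aug 18, Aug 19, Aug 20, Aug 21, Aug 22, skipping weekends) reaches Friday, Aug 22, 2025.
The date termination becomes effective: 61 calendar days after Aug 22, 2025 is Oct 22, 2025.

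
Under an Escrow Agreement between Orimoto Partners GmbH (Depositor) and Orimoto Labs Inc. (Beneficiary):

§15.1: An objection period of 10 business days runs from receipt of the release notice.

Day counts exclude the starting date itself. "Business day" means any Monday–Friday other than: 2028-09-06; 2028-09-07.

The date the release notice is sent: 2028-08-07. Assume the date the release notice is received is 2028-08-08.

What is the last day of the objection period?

2028-08-22

The last day of the objection period: 10 business days after Tuesday, 2028-08-08, skipping weekends — Aug 9, Aug 10, Aug 11, Aug 14, Aug 15, Aug 16, Aug 17, Aug 18, Aug 21, Aug 22 — lands on Tuesday, 2028-08-22.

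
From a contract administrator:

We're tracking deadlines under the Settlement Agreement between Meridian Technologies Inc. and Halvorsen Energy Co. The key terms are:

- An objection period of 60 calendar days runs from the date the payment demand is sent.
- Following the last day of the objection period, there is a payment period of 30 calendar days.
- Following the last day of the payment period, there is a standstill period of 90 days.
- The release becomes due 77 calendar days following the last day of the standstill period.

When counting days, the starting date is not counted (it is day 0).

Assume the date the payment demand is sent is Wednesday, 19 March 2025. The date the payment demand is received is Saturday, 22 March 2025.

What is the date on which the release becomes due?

1 December 2025

The last day of the objection period: 19 March 2025 + 60 days = 18 May 2025.
The last day of the payment period: 18 May 2025 + 30 days = 17 June 2025.
Adding 90 calendar days to 17 June 2025 gives 15 September 2025, which is the last day of the standstill period.
The date on which the release becomes due: 77 calendar days after 15 September 2025 is 1 December 2025.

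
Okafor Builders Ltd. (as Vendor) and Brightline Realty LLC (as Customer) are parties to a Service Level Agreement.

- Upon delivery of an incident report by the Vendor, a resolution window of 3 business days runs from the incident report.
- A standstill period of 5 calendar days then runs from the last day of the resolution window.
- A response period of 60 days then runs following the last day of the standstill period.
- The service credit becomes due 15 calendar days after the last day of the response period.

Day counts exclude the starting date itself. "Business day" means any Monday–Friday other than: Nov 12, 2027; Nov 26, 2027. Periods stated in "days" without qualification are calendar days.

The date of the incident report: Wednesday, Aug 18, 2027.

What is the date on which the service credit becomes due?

The last day of the resolution window: counting 3 business days from Wednesday, Aug 18, 2027 (Aug 19, Aug 20, Aug 23, skipping weekends) reaches Monday, Aug 23, 2027.
The last day of the standstill period: Aug 23, 2027 + 5 days = Aug 28, 2027.
Adding 60 calendar days to Aug 28, 2027 gives Oct 27, 2027, which is the last day of the response period.
Adding 15 calendar days to Oct 27, 2027 gives Nov 11, 2027, which is the date on which the service credit becomes due.

Nov 11, 2027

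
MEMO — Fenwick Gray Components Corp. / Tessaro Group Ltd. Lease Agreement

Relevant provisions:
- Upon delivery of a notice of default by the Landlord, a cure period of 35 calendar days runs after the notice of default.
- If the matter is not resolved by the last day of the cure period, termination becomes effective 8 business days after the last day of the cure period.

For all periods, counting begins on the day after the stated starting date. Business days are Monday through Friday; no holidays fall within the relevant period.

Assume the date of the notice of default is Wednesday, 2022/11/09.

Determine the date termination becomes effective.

2022/12/26

Adding 35 calendar days to 2022/11/09 gives 2022/12/14, which is the last day of the cure period.
The date termination becomes effective: counting 8 business days from Wednesday, 2022/12/14 (Dec 15, Dec 16, Dec 19, Dec 20, Dec 21, Dec 22, Dec 23, Dec 26, skipping weekends) reaches Monday, 2022/12/26.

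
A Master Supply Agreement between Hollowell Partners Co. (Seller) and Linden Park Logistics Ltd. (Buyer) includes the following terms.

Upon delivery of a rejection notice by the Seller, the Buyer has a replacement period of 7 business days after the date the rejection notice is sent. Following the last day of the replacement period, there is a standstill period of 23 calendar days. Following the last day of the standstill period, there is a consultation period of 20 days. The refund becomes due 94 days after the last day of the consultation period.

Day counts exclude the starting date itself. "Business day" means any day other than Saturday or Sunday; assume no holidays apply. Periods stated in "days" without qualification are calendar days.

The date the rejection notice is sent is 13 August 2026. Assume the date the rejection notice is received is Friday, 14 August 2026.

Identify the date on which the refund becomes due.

The last day of the replacement period: 7 business days after Thursday, 13 August 2026, skipping weekends — Aug 14, Aug 17, Aug 18, Aug 19, Aug 20, Aug 21, Aug 24 — lands on Monday, 24 August 2026.
The last day of the standstill period: 23 calendar days after 24 August 2026 is 16 September 2026.
The last day of the consultation period: 20 calendar days after 16 September 2026 is 6 October 2026.
Adding 94 calendar days to 6 October 2026 gives 8 January 2027, which is the date on which the refund becomes due.

8 January 2027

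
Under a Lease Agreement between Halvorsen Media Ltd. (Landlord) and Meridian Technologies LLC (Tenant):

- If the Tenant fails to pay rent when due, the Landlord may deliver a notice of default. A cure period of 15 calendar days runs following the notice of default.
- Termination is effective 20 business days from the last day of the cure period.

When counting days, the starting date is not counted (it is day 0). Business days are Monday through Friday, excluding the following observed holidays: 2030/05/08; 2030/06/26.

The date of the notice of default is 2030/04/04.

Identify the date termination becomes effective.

2030/05/20

The last day of the cure period: 2030/04/04 + 15 days = 2030/04/19.
The date termination becomes effective: 20 business days after Friday, 2030/04/19, skipping weekends and the listed holiday on May 8 — Apr 22, Apr 23, Apr 24, Apr 25, …, May 16, May 17, May 20 — lands on Monday, 2030/05/20.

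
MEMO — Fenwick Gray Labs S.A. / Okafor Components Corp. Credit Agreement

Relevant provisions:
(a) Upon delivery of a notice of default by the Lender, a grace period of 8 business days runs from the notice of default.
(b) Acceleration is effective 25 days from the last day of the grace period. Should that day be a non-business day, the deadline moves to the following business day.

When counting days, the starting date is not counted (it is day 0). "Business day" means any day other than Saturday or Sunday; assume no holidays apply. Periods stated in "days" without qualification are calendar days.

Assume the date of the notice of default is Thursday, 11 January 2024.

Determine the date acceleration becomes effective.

19 February 2024

From Thursday, 11 January 2024, 8 business days (Jan 12, Jan 15, Jan 16, Jan 17, Jan 18, Jan 19, Jan 22, Jan 23, skipping weekends) brings us to Tuesday, 23 January 2024, which is the last day of the grace period.
The date acceleration becomes effective: 23 January 2024 + 25 days = 17 February 2024. That falls on a Saturday, so it rolls to the next business day, Monday, 19 February 2024.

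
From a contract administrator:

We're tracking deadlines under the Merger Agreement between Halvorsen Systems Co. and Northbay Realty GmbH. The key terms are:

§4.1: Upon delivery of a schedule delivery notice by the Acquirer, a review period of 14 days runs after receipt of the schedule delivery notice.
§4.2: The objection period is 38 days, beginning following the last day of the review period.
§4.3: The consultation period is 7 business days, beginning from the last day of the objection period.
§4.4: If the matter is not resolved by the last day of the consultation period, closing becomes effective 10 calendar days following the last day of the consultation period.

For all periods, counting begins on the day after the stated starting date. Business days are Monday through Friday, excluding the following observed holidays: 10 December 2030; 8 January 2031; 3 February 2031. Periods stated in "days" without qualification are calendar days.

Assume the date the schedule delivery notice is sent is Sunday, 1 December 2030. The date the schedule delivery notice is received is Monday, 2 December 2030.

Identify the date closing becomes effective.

14 February 2031

Adding 14 calendar days to 2 December 2030 gives 16 December 2030, which is the last day of the review period.
The last day of the objection period: 16 December 2030 + 38 days = 23 January 2031.
The last day of the consultation period: counting 7 business days from Thursday, 23 January 2031 (Jan 24, Jan 27, Jan 28, Jan 29, Jan 30, Jan 31, Feb 4, skipping weekends and the listed holiday on Feb 3) reaches Tuesday, 4 February 2031.
The date closing becomes effective: 10 calendar days after 4 February 2031 is 14 February 2031.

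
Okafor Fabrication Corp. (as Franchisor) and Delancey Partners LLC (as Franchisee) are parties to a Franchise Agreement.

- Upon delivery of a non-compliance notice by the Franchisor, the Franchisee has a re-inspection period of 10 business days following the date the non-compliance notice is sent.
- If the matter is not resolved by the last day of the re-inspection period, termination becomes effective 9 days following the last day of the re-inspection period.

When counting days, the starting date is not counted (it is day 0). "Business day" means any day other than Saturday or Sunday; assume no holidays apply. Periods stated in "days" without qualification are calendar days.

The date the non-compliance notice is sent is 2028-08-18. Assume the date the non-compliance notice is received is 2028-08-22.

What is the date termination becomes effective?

The last day of the re-inspection period: 10 business days after Friday, 2028-08-18, skipping weekends — Aug 21, Aug 22, Aug 23, Aug 24, Aug 25, Aug 28, Aug 29, Aug 30, Aug 31, Sep 1 — lands on Friday, 2028-09-01.
The date termination becomes effective: 2028-09-01 + 9 days = 2028-09-10.

2028-09-10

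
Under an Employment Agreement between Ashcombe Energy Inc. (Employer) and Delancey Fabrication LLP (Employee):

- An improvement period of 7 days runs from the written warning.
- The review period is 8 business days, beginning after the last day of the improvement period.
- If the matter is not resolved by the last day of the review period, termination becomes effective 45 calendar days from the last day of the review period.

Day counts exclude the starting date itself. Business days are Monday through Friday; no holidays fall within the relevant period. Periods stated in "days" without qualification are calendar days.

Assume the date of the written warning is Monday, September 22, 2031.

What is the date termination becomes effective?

November 23, 2031

The last day of the improvement period: September 22, 2031 + 7 days = September 29, 2031.
The last day of the review period: counting 8 business days from Monday, September 29, 2031 (Sep 30, Oct 1, Oct 2, Oct 3, Oct 6, Oct 7, Oct 8, Oct 9, skipping weekends) reaches Thursday, October 9, 2031.
Adding 45 calendar days to October 9, 2031 gives November 23, 2031, which is the date termination becomes effective.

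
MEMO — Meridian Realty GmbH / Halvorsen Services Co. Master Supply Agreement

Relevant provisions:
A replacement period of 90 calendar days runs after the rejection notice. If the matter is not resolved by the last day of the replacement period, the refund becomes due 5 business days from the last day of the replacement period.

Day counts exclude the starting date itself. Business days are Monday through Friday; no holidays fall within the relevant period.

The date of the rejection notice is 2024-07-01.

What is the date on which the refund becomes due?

Adding 90 calendar days to 2024-07-01 gives 2024-09-29, which is the last day of the replacement period.
From Sunday, 2024-09-29, 5 business days (Sep 30, Oct 1, Oct 2, Oct 3, Oct 4, skipping weekends) brings us to Friday, 2024-10-04, which is the date on which the refund becomes due.

2024-10-04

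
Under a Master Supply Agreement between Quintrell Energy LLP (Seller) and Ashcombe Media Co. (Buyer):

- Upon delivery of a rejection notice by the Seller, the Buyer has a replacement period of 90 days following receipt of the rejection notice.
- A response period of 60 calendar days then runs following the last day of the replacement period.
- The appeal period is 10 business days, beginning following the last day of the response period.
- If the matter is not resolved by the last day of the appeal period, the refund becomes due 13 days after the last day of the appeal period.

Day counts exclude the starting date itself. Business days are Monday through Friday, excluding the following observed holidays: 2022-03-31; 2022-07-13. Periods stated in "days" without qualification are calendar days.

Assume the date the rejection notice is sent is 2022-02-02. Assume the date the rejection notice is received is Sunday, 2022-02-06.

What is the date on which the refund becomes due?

The last day of the replacement period: 90 calendar days after 2022-02-06 is 2022-05-07.
The last day of the response period: 2022-05-07 + 60 days = 2022-07-06.
The last day of the appeal period: 10 business days after Wednesday, 2022-07-06, skipping weekends and the listed holiday on Jul 13 — Jul 7, Jul 8, Jul 11, Jul 12, Jul 14, Jul 15, Jul 18, Jul 19, Jul 20, Jul 21 — lands on Thursday, 2022-07-21.
The date on which the refund becomes due: 2022-07-21 + 13 days = 2022-08-03.

2022-08-03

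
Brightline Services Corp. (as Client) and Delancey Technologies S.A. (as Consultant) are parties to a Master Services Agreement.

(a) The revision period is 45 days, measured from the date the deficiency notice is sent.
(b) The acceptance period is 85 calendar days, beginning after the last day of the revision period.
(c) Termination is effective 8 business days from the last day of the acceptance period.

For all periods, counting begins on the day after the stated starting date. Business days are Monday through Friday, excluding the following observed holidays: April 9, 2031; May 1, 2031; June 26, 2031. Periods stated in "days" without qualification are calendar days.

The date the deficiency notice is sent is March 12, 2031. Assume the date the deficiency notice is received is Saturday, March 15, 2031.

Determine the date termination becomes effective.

July 30, 2031

The last day of the revision period: March 12, 2031 + 45 days = April 26, 2031.
The last day of the acceptance period: April 26, 2031 + 85 days = July 20, 2031.
The date termination becomes effective: counting 8 business days from Sunday, July 20, 2031 (Jul 21, Jul 22, Jul 23, Jul 24, Jul 25, Jul 28, Jul 29, Jul 30, skipping weekends) reaches Wednesday, July 30, 2031.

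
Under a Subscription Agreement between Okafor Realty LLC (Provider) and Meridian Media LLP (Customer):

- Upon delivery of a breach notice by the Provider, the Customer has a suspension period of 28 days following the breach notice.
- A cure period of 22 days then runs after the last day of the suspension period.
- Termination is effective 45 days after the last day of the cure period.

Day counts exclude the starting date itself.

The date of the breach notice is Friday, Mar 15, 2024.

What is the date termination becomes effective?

Jun 18, 2024

Adding 28 calendar days to Mar 15, 2024 gives Apr 12, 2024, which is the last day of the suspension period.
The last day of the cure period: Apr 12, 2024 + 22 days = May 4, 2024.
The date termination becomes effective: May 4, 2024 + 45 days = Jun 18, 2024.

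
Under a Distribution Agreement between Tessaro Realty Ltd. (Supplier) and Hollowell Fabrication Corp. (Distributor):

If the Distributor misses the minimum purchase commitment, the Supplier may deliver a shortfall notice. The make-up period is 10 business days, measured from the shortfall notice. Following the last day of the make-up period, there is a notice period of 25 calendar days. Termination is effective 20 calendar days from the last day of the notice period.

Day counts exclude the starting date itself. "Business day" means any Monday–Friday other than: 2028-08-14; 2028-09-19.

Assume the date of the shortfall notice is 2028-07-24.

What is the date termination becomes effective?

2028-09-21

The last day of the make-up period: 10 business days after Monday, 2028-07-24, skipping weekends — Jul 25, Jul 26, Jul 27, Jul 28, Jul 31, Aug 1, Aug 2, Aug 3, Aug 4, Aug 7 — lands on Monday, 2028-08-07.
Adding 25 calendar days to 2028-08-07 gives 2028-09-01, which is the last day of the notice period.
Adding 20 calendar days to 2028-09-01 gives 2028-09-21, which is the date termination becomes effective.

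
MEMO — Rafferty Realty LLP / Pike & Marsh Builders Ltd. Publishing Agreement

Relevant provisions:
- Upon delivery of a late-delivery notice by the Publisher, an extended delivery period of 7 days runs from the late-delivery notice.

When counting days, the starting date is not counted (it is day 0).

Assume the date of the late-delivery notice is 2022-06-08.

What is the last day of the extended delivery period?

Adding 7 calendar days to 2022-06-08 gives 2022-06-15, which is the last day of the extended delivery period.

2022-06-15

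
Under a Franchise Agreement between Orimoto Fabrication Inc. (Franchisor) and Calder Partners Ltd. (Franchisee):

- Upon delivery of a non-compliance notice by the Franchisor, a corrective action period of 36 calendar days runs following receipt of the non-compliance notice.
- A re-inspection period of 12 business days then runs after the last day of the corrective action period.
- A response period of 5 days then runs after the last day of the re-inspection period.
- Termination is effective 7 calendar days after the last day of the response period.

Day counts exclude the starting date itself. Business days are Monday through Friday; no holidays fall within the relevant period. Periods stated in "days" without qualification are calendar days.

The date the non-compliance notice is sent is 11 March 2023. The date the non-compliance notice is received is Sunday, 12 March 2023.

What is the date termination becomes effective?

15 May 2023

The last day of the corrective action period: 36 calendar days after 12 March 2023 is 17 April 2023.
The last day of the re-inspection period: 12 business days after Monday, 17 April 2023, skipping weekends — Apr 18, Apr 19, Apr 20, Apr 21, …, May 1, May 2, May 3 — lands on Wednesday, 3 May 2023.
Adding 5 calendar days to 3 May 2023 gives 8 May 2023, which is the last day of the response period.
Adding 7 calendar days to 8 May 2023 gives 15 May 2023, which is the date termination becomes effective.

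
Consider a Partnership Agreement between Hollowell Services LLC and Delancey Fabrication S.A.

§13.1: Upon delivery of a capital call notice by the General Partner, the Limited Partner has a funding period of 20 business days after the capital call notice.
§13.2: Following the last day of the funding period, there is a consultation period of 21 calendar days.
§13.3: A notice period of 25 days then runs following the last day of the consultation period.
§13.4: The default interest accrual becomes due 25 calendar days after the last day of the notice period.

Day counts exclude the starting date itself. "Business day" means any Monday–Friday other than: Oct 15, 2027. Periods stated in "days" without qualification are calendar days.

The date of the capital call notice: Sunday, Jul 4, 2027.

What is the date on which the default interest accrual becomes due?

Oct 9, 2027

From Sunday, Jul 4, 2027, 20 business days (Jul 5, Jul 6, Jul 7, Jul 8, …, Jul 28, Jul 29, Jul 30, skipping weekends) brings us to Friday, Jul 30, 2027, which is the last day of the funding period.
The last day of the consultation period: 21 calendar days after Jul 30, 2027 is Aug 20, 2027.
The last day of the notice period: 25 calendar days after Aug 20, 2027 is Sep 14, 2027.
The date on which the default interest accrual becomes due: 25 calendar days after Sep 14, 2027 is Oct 9, 2027.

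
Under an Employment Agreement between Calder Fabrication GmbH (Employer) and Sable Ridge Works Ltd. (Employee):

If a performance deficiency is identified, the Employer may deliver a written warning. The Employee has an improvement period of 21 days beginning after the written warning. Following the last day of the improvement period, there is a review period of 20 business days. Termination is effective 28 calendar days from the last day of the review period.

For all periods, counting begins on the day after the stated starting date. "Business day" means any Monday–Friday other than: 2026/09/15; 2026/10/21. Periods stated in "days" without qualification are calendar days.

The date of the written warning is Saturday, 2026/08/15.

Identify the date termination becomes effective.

2026/11/02

The last day of the improvement period: 2026/08/15 + 21 days = 2026/09/05.
The last day of the review period: counting 20 business days from Saturday, 2026/09/05 (Sep 7, Sep 8, Sep 9, Sep 10, …, Oct 1, Oct 2, Oct 5, skipping weekends and the listed holiday on Sep 15) reaches Monday, 2026/10/05.
Adding 28 calendar days to 2026/10/05 gives 2026/11/02, which is the date termination becomes effective.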